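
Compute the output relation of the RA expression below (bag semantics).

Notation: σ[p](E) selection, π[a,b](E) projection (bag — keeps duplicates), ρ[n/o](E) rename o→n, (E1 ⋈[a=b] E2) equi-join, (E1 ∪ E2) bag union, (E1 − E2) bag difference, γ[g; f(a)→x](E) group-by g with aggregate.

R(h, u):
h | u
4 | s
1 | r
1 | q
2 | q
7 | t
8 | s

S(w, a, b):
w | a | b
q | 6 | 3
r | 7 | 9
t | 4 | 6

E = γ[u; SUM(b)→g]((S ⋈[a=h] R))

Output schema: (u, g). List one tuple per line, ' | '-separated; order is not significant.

Row counts bottom-up:
  S → 3
  R → 6
  (S ⋈[a=h] R) → 2
  γ[u; SUM(b)→g]((S ⋈[a=h] R)) → 2

== RESULT ==
u | g
s | 6
t | 9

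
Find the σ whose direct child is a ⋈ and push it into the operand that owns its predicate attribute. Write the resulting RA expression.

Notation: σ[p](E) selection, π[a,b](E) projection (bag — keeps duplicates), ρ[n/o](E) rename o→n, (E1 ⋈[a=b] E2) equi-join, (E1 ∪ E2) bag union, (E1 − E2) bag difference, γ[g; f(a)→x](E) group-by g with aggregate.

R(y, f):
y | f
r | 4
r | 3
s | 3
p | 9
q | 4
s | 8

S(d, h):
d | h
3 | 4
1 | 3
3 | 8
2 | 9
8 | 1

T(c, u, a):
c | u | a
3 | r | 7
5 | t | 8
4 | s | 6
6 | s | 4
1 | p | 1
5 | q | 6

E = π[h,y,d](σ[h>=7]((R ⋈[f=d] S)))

σ filters on h, owned by the right side.
E' = π[h,y,d]((R ⋈[f=d] σ[h>=7](S)))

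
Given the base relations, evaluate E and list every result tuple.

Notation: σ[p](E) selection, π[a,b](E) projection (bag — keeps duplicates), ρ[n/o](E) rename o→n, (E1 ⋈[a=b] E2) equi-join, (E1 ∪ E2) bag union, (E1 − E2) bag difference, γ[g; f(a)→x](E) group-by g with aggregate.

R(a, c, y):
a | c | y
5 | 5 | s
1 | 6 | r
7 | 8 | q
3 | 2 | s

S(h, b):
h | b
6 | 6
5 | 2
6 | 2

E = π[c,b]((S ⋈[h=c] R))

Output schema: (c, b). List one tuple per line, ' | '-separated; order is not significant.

Per-node cardinality:
  S → 3
  R → 4
  (S ⋈[h=c] R) → 3
  π[c,b]((S ⋈[h=c] R)) → 3

== RESULT ==
c | b
5 | 2
6 | 2
6 | 6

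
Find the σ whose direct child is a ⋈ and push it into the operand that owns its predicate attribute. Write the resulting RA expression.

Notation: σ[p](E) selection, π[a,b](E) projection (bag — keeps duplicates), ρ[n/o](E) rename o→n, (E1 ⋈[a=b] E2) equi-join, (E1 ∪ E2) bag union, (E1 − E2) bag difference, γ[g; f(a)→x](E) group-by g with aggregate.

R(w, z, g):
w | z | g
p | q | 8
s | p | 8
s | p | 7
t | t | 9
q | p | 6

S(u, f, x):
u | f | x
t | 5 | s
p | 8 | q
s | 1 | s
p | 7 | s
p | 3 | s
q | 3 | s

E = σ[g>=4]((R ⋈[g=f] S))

σ filters on g, owned by the left side.
E' = (σ[g>=4](R) ⋈[g=f] S)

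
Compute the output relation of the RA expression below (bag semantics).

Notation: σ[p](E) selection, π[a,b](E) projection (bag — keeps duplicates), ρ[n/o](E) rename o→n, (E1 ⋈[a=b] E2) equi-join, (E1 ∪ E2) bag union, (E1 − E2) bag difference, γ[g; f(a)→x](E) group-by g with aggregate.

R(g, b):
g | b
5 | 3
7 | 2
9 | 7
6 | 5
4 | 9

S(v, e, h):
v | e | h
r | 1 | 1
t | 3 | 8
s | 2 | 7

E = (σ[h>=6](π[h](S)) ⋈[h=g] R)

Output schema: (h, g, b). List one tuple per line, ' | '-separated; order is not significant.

Stepwise |·|:
  S → 3
  π[h](S) → 3
  σ[h>=6](π[h](S)) → 2
  R → 5
  (σ[h>=6](π[h](S)) ⋈[h=g] R) → 1

== RESULT ==
h | g | b
7 | 7 | 2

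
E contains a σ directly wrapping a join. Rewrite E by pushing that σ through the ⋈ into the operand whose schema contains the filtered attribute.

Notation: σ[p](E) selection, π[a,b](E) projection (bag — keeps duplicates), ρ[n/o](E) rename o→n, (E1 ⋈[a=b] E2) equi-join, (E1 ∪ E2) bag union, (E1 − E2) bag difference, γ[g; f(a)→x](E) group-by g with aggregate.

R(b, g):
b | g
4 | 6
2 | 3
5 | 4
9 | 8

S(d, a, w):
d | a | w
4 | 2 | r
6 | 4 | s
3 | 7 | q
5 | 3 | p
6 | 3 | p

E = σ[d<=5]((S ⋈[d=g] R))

σ filters on d, owned by the left side.
E' = (σ[d<=5](S) ⋈[d=g] R)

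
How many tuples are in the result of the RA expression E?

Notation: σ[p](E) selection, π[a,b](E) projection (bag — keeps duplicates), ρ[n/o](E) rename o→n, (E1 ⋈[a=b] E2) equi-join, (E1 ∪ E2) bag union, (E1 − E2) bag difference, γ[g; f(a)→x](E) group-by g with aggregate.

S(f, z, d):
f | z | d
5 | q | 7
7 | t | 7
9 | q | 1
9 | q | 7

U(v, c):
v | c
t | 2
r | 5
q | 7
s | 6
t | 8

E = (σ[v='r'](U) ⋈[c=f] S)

Row counts bottom-up:
  U → 5
  σ[v='r'](U) → 1
  S → 4
  (σ[v='r'](U) ⋈[c=f] S) → 1

|E| = 1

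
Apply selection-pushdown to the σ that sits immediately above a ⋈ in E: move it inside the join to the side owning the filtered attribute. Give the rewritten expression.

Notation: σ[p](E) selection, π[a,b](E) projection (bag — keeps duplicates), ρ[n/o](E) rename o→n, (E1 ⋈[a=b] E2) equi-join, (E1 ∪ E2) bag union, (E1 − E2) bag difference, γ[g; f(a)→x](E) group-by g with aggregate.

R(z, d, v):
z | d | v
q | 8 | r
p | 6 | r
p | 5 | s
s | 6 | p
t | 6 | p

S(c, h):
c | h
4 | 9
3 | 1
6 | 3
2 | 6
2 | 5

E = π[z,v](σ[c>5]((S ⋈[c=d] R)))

σ filters on c, owned by the left side.
E' = π[z,v]((σ[c>5](S) ⋈[c=d] R))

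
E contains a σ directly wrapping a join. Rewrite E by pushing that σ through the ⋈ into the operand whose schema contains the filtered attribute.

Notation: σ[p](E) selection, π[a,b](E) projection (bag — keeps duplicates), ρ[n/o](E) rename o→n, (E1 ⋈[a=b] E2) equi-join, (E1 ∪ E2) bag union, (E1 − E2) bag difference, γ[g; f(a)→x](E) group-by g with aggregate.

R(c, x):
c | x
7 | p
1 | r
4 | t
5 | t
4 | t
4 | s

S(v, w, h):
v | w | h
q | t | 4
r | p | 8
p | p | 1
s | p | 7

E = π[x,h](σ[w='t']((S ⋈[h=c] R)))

σ filters on w, owned by the left side.
E' = π[x,h]((σ[w='t'](S) ⋈[h=c] R))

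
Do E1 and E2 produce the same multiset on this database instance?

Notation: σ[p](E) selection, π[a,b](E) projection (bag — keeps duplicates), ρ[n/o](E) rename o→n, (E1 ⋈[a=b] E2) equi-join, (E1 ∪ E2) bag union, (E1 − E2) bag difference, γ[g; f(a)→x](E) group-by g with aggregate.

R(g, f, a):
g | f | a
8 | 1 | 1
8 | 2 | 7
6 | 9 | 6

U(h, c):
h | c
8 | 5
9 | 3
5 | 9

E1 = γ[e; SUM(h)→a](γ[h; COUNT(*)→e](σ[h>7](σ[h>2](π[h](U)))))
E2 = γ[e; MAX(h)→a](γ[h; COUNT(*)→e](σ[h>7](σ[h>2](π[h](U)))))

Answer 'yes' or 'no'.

E1 row counts bottom-up:
  U → 3
  π[h](U) → 3
  σ[h>2](π[h](U)) → 3
  σ[h>7](σ[h>2](π[h](U))) → 2
  γ[h; COUNT(*)→e](σ[h>7](σ[h>2](π[h](U)))) → 2
  γ[e; SUM(h)→a](γ[h; COUNT(*)→e](σ[h>7](σ[h>2](π[h](U))))) → 1
E2 row counts bottom-up:
  U → 3
  π[h](U) → 3
  σ[h>2](π[h](U)) → 3
  σ[h>7](σ[h>2](π[h](U))) → 2
  γ[h; COUNT(*)→e](σ[h>7](σ[h>2](π[h](U)))) → 2
  γ[e; MAX(h)→a](γ[h; COUNT(*)→e](σ[h>7](σ[h>2](π[h](U))))) → 1

E1 result:
e | a
1 | 17
E2 result:
e | a
1 | 9
Witness: (1, 17) appears 1× in E1 but 0× in E2.

no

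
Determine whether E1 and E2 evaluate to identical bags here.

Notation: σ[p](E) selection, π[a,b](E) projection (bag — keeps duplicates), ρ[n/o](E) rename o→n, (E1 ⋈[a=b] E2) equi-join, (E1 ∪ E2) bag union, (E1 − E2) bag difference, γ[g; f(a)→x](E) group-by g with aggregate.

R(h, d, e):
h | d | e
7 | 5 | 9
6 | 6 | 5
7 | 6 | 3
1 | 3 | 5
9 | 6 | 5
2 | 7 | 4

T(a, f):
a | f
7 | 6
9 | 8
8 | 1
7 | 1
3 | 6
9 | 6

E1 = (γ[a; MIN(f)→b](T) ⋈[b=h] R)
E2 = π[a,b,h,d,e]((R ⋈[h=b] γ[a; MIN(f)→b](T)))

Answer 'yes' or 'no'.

E1 per-node cardinality:
  T → 6
  γ[a; MIN(f)→b](T) → 4
  R → 6
  (γ[a; MIN(f)→b](T) ⋈[b=h] R) → 4
E2 per-node cardinality:
  R → 6
  T → 6
  γ[a; MIN(f)→b](T) → 4
  (R ⋈[h=b] γ[a; MIN(f)→b](T)) → 4
  π[a,b,h,d,e]((R ⋈[h=b] γ[a; MIN(f)→b](T))) → 4

E1 and E2 produce the same multiset:
a | b | h | d | e
3 | 6 | 6 | 6 | 5
7 | 1 | 1 | 3 | 5
8 | 1 | 1 | 3 | 5
9 | 6 | 6 | 6 | 5

yes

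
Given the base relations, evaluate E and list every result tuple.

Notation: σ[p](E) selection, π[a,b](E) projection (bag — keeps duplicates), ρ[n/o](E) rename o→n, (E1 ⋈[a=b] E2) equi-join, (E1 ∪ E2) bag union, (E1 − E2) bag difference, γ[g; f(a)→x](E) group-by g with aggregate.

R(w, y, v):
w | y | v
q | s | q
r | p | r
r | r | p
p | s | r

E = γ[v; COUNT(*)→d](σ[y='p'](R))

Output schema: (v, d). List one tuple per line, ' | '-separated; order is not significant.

Subexpression sizes:
  R → 4
  σ[y='p'](R) → 1
  γ[v; COUNT(*)→d](σ[y='p'](R)) → 1

== RESULT ==
v | d
r | 1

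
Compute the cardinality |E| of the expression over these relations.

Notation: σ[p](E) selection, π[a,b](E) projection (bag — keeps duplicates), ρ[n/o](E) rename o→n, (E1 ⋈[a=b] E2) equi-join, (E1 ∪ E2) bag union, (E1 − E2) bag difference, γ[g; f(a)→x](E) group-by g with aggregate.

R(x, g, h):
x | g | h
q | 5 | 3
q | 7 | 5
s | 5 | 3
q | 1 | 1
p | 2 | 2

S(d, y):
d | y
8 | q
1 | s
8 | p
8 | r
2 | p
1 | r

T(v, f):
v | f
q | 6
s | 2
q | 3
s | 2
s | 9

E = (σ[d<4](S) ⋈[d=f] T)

Per-node cardinality:
  S → 6
  σ[d<4](S) → 3
  T → 5
  (σ[d<4](S) ⋈[d=f] T) → 2

|E| = 2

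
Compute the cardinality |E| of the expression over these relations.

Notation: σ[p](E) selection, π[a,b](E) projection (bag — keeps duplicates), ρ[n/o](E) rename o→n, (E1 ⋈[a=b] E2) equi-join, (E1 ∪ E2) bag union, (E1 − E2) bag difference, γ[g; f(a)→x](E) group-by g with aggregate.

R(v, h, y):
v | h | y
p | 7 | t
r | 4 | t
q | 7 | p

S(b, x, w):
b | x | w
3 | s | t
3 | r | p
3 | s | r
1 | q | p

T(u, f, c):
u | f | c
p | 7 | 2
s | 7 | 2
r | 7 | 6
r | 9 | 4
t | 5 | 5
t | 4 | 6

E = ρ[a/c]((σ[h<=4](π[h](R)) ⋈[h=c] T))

Row counts bottom-up:
  R → 3
  π[h](R) → 3
  σ[h<=4](π[h](R)) → 1
  T → 6
  (σ[h<=4](π[h](R)) ⋈[h=c] T) → 1
  ρ[a/c]((σ[h<=4](π[h](R)) ⋈[h=c] T)) → 1

|E| = 1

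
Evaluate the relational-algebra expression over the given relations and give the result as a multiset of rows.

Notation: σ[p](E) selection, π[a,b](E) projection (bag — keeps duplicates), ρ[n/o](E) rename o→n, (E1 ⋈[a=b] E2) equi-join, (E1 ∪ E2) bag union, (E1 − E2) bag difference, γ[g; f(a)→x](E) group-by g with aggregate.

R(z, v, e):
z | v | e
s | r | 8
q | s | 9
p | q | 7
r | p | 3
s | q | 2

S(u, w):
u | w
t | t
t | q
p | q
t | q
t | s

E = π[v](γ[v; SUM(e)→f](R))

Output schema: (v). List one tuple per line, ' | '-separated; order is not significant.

Stepwise |·|:
  R → 5
  γ[v; SUM(e)→f](R) → 4
  π[v](γ[v; SUM(e)→f](R)) → 4

== RESULT ==
v
p
q
r
s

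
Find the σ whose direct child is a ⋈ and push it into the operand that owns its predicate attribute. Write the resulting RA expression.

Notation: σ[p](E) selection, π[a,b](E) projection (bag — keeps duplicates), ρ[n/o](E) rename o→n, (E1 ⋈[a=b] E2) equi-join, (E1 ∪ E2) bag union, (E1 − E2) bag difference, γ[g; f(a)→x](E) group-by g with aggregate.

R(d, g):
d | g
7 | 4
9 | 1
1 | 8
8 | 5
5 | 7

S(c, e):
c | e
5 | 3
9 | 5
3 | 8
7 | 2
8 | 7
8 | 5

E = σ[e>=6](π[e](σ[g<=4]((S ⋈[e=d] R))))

σ filters on g, owned by the right side.
E' = σ[e>=6](π[e]((S ⋈[e=d] σ[g<=4](R))))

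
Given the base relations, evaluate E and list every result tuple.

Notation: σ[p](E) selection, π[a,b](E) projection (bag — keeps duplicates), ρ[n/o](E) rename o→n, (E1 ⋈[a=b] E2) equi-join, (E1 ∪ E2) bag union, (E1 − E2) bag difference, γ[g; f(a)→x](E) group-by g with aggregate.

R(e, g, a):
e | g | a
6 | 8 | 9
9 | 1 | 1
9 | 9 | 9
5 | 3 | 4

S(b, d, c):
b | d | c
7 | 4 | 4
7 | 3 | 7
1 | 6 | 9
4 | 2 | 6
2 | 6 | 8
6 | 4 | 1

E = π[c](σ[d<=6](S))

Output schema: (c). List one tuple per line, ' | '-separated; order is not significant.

Subexpression sizes:
  S → 6
  σ[d<=6](S) → 6
  π[c](σ[d<=6](S)) → 6

== RESULT ==
c
1
4
6
7
8
9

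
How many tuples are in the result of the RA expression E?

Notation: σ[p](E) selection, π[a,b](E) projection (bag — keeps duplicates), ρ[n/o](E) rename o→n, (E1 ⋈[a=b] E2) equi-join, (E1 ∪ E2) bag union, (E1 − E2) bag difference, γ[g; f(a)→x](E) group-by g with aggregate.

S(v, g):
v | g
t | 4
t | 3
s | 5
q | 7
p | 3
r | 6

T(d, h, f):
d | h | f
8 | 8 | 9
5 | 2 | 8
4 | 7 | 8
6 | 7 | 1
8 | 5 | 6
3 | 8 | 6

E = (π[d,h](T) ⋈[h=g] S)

Per-node cardinality:
  T → 6
  π[d,h](T) → 6
  S → 6
  (π[d,h](T) ⋈[h=g] S) → 3

|E| = 3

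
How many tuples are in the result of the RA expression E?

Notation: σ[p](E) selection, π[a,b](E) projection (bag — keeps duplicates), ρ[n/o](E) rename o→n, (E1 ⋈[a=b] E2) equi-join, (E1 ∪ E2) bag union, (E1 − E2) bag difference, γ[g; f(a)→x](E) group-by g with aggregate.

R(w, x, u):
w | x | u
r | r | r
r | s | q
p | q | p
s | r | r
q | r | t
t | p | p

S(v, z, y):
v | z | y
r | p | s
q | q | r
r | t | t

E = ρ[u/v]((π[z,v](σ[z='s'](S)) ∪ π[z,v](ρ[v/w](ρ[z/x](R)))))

Per-node cardinality:
  S → 3
  σ[z='s'](S) → 0
  π[z,v](σ[z='s'](S)) → 0
  R → 6
  ρ[z/x](R) → 6
  ρ[v/w](ρ[z/x](R)) → 6
  π[z,v](ρ[v/w](ρ[z/x](R))) → 6
  (π[z,v](σ[z='s'](S)) ∪ π[z,v](ρ[v/w](ρ[z/x](R)))) → 6
  ρ[u/v]((π[z,v](σ[z='s'](S)) ∪ π[z,v](ρ[v/w](ρ[z/x](R))))) → 6

|E| = 6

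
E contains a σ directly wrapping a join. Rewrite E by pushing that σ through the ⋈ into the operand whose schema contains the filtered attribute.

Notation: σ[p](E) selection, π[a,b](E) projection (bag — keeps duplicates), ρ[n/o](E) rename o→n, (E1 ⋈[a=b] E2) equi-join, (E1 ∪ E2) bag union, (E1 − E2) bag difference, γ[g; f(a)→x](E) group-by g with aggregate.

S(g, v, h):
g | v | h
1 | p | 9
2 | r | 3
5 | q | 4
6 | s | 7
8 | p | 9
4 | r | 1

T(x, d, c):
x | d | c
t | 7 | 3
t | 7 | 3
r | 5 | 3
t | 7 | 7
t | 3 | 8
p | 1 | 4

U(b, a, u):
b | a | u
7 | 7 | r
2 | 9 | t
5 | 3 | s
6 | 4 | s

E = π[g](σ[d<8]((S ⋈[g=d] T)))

σ filters on d, owned by the right side.
E' = π[g]((S ⋈[g=d] σ[d<8](T)))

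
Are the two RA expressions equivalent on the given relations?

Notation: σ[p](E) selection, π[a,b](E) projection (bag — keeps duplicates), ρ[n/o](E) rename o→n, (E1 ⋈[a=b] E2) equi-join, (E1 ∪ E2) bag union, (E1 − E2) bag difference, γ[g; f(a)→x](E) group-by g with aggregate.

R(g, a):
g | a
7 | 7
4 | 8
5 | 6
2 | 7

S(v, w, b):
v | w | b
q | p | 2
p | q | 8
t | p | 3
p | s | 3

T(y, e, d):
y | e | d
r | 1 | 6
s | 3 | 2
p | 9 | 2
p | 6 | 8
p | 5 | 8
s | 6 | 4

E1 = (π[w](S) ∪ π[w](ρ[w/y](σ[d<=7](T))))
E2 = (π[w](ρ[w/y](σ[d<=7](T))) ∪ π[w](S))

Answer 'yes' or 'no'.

E1 subexpression sizes:
  S → 4
  π[w](S) → 4
  T → 6
  σ[d<=7](T) → 4
  ρ[w/y](σ[d<=7](T)) → 4
  π[w](ρ[w/y](σ[d<=7](T))) → 4
  (π[w](S) ∪ π[w](ρ[w/y](σ[d<=7](T)))) → 8
E2 subexpression sizes:
  T → 6
  σ[d<=7](T) → 4
  ρ[w/y](σ[d<=7](T)) → 4
  π[w](ρ[w/y](σ[d<=7](T))) → 4
  S → 4
  π[w](S) → 4
  (π[w](ρ[w/y](σ[d<=7](T))) ∪ π[w](S)) → 8

E1 and E2 produce the same multiset:
w
p
p
p
q
r
s
s
s

yes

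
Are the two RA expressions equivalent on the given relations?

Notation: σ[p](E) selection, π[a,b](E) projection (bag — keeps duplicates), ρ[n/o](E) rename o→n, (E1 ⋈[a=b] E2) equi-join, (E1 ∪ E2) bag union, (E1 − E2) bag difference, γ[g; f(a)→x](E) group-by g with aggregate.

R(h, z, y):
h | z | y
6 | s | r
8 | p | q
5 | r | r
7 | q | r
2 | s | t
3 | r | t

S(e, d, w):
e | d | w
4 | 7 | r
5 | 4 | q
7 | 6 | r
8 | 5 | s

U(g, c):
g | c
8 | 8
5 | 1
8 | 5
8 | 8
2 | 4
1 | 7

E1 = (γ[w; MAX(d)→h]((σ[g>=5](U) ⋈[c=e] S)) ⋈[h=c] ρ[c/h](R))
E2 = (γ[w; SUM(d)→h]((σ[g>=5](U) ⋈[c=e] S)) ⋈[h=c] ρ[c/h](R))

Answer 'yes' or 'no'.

E1 row counts bottom-up:
  U → 6
  σ[g>=5](U) → 4
  S → 4
  (σ[g>=5](U) ⋈[c=e] S) → 3
  γ[w; MAX(d)→h]((σ[g>=5](U) ⋈[c=e] S)) → 2
  R → 6
  ρ[c/h](R) → 6
  (γ[w; MAX(d)→h]((σ[g>=5](U) ⋈[c=e] S)) ⋈[h=c] ρ[c/h](R)) → 1
E2 row counts bottom-up:
  U → 6
  σ[g>=5](U) → 4
  S → 4
  (σ[g>=5](U) ⋈[c=e] S) → 3
  γ[w; SUM(d)→h]((σ[g>=5](U) ⋈[c=e] S)) → 2
  R → 6
  ρ[c/h](R) → 6
  (γ[w; SUM(d)→h]((σ[g>=5](U) ⋈[c=e] S)) ⋈[h=c] ρ[c/h](R)) → 0

E1 result:
w | h | c | z | y
s | 5 | 5 | r | r
E2 result:
w | h | c | z | y
(0 rows)
Witness: ('s', 5, 5, 'r', 'r') appears 1× in E1 but 0× in E2.

no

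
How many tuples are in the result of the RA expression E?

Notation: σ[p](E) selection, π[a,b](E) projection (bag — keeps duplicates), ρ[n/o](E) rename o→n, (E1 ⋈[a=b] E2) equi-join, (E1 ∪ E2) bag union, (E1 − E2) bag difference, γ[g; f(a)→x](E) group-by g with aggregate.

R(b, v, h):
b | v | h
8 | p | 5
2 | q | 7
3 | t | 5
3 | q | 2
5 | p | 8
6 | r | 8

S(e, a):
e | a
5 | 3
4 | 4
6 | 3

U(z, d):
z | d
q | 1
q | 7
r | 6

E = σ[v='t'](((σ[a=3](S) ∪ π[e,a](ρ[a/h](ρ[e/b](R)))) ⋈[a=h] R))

Subexpression sizes:
  S → 3
  σ[a=3](S) → 2
  R → 6
  ρ[e/b](R) → 6
  ρ[a/h](ρ[e/b](R)) → 6
  π[e,a](ρ[a/h](ρ[e/b](R))) → 6
  (σ[a=3](S) ∪ π[e,a](ρ[a/h](ρ[e/b](R)))) → 8
  R → 6
  ((σ[a=3](S) ∪ π[e,a](ρ[a/h](ρ[e/b](R)))) ⋈[a=h] R) → 10
  σ[v='t'](((σ[a=3](S) ∪ π[e,a](ρ[a/h](ρ[e/b](R)))) ⋈[a=h] R)) → 2

|E| = 2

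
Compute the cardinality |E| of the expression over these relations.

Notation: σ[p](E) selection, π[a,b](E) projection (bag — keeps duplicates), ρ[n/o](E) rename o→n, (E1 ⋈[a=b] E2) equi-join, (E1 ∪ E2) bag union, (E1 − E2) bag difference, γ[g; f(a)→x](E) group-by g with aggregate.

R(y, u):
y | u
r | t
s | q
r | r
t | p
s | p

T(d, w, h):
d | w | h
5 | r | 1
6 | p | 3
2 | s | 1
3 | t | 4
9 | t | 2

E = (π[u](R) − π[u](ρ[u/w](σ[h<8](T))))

Stepwise |·|:
  R → 5
  π[u](R) → 5
  T → 5
  σ[h<8](T) → 5
  ρ[u/w](σ[h<8](T)) → 5
  π[u](ρ[u/w](σ[h<8](T))) → 5
  (π[u](R) − π[u](ρ[u/w](σ[h<8](T)))) → 2

|E| = 2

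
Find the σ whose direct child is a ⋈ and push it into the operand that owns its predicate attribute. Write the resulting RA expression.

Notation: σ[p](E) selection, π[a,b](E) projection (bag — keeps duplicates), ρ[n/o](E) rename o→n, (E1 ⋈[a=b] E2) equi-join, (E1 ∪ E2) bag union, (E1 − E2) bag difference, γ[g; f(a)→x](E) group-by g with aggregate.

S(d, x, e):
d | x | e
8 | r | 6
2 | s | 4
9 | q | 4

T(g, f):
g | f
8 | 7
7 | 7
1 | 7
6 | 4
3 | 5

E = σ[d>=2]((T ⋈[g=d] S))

σ filters on d, owned by the right side.
E' = (T ⋈[g=d] σ[d>=2](S))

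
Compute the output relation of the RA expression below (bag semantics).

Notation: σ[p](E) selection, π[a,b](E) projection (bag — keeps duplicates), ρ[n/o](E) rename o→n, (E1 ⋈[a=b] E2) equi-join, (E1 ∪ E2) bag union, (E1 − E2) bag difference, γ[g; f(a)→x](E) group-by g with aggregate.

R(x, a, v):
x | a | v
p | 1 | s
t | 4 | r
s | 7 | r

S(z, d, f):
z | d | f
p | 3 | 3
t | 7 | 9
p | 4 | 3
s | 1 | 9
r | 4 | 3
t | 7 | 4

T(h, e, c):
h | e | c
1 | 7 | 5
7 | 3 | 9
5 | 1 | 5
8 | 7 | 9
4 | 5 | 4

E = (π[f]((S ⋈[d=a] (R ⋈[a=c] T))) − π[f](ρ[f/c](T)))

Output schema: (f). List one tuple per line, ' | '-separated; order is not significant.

Stepwise |·|:
  S → 6
  R → 3
  T → 5
  (R ⋈[a=c] T) → 1
  (S ⋈[d=a] (R ⋈[a=c] T)) → 2
  π[f]((S ⋈[d=a] (R ⋈[a=c] T))) → 2
  T → 5
  ρ[f/c](T) → 5
  π[f](ρ[f/c](T)) → 5
  (π[f]((S ⋈[d=a] (R ⋈[a=c] T))) − π[f](ρ[f/c](T))) → 2

== RESULT ==
f
3
3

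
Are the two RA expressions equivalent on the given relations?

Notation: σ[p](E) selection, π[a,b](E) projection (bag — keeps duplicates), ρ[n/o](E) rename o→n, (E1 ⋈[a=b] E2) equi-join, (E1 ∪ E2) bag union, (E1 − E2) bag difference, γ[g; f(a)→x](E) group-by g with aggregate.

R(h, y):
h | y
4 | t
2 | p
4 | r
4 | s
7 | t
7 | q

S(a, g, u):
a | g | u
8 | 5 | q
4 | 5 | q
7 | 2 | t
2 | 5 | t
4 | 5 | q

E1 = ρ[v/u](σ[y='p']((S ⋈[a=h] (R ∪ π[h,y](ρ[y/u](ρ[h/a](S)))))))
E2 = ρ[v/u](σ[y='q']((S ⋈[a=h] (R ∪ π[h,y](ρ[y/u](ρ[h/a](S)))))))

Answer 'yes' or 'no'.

E1 subexpression sizes:
  S → 5
  R → 6
  S → 5
  ρ[h/a](S) → 5
  ρ[y/u](ρ[h/a](S)) → 5
  π[h,y](ρ[y/u](ρ[h/a](S))) → 5
  (R ∪ π[h,y](ρ[y/u](ρ[h/a](S)))) → 11
  (S ⋈[a=h] (R ∪ π[h,y](ρ[y/u](ρ[h/a](S))))) → 16
  σ[y='p']((S ⋈[a=h] (R ∪ π[h,y](ρ[y/u](ρ[h/a](S)))))) → 1
  ρ[v/u](σ[y='p']((S ⋈[a=h] (R ∪ π[h,y](ρ[y/u](ρ[h/a](S))))))) → 1
E2 subexpression sizes:
  S → 5
  R → 6
  S → 5
  ρ[h/a](S) → 5
  ρ[y/u](ρ[h/a](S)) → 5
  π[h,y](ρ[y/u](ρ[h/a](S))) → 5
  (R ∪ π[h,y](ρ[y/u](ρ[h/a](S)))) → 11
  (S ⋈[a=h] (R ∪ π[h,y](ρ[y/u](ρ[h/a](S))))) → 16
  σ[y='q']((S ⋈[a=h] (R ∪ π[h,y](ρ[y/u](ρ[h/a](S)))))) → 6
  ρ[v/u](σ[y='q']((S ⋈[a=h] (R ∪ π[h,y](ρ[y/u](ρ[h/a](S))))))) → 6

E1 result:
a | g | v | h | y
2 | 5 | t | 2 | p
E2 result:
a | g | v | h | y
4 | 5 | q | 4 | q
4 | 5 | q | 4 | q
4 | 5 | q | 4 | q
4 | 5 | q | 4 | q
7 | 2 | t | 7 | q
8 | 5 | q | 8 | q
Witness: (2, 5, 't', 2, 'p') appears 1× in E1 but 0× in E2.

no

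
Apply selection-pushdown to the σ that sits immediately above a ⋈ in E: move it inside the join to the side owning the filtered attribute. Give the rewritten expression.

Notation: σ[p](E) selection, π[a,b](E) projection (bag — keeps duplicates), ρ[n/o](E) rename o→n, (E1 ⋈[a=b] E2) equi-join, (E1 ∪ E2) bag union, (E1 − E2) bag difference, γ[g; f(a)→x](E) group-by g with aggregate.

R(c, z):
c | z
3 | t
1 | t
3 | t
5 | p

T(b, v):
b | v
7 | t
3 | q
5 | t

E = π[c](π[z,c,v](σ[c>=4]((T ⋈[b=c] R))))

σ filters on c, owned by the right side.
E' = π[c](π[z,c,v]((T ⋈[b=c] σ[c>=4](R))))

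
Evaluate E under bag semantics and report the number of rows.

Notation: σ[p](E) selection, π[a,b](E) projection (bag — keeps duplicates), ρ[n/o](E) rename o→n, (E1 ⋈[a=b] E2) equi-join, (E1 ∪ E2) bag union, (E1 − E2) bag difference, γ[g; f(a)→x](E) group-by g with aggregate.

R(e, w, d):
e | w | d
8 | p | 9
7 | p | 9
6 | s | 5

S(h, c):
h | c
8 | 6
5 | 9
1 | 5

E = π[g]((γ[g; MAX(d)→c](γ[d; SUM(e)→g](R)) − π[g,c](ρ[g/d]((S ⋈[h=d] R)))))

Subexpression sizes:
  R → 3
  γ[d; SUM(e)→g](R) → 2
  γ[g; MAX(d)→c](γ[d; SUM(e)→g](R)) → 2
  S → 3
  R → 3
  (S ⋈[h=d] R) → 1
  ρ[g/d]((S ⋈[h=d] R)) → 1
  π[g,c](ρ[g/d]((S ⋈[h=d] R))) → 1
  (γ[g; MAX(d)→c](γ[d; SUM(e)→g](R)) − π[g,c](ρ[g/d]((S ⋈[h=d] R)))) → 2
  π[g]((γ[g; MAX(d)→c](γ[d; SUM(e)→g](R)) − π[g,c](ρ[g/d]((S ⋈[h=d] R))))) → 2

|E| = 2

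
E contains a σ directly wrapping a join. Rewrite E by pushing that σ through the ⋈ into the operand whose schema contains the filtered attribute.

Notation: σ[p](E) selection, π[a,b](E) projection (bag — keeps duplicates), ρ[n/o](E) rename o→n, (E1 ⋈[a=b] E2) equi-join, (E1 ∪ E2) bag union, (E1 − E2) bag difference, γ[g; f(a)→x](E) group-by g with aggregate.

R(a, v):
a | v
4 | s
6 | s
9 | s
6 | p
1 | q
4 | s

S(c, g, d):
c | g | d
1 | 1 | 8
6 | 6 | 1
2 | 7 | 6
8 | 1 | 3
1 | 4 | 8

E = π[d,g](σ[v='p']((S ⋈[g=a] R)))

σ filters on v, owned by the right side.
E' = π[d,g]((S ⋈[g=a] σ[v='p'](R)))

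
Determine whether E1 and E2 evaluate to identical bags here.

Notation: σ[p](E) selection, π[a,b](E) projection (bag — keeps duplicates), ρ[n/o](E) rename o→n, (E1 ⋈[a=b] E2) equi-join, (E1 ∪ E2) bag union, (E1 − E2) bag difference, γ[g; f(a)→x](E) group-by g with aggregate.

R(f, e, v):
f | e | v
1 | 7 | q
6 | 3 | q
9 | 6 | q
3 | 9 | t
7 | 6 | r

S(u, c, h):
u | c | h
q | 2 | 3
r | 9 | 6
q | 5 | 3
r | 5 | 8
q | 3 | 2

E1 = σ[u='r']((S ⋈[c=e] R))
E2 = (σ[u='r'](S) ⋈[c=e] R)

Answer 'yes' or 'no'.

E1 row counts bottom-up:
  S → 5
  R → 5
  (S ⋈[c=e] R) → 2
  σ[u='r']((S ⋈[c=e] R)) → 1
E2 row counts bottom-up:
  S → 5
  σ[u='r'](S) → 2
  R → 5
  (σ[u='r'](S) ⋈[c=e] R) → 1

E1 and E2 produce the same multiset:
u | c | h | f | e | v
r | 9 | 6 | 3 | 9 | t

yes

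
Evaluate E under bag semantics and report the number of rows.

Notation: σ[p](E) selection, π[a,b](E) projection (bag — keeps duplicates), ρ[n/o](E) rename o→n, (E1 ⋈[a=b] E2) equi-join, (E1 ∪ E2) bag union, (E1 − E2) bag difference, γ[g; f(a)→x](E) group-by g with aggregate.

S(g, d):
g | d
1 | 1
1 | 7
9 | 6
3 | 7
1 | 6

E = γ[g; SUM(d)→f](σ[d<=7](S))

Subexpression sizes:
  S → 5
  σ[d<=7](S) → 5
  γ[g; SUM(d)→f](σ[d<=7](S)) → 3

|E| = 3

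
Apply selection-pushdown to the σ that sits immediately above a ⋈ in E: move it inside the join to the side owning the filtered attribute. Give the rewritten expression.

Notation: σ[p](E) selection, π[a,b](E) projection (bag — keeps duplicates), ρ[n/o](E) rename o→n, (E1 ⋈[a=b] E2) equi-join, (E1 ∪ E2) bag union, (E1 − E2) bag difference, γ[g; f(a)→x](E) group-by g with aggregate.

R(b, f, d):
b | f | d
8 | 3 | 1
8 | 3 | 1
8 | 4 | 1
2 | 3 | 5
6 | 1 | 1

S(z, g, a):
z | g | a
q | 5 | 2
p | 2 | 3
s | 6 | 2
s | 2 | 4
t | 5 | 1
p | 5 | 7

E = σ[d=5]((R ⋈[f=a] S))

σ filters on d, owned by the left side.
E' = (σ[d=5](R) ⋈[f=a] S)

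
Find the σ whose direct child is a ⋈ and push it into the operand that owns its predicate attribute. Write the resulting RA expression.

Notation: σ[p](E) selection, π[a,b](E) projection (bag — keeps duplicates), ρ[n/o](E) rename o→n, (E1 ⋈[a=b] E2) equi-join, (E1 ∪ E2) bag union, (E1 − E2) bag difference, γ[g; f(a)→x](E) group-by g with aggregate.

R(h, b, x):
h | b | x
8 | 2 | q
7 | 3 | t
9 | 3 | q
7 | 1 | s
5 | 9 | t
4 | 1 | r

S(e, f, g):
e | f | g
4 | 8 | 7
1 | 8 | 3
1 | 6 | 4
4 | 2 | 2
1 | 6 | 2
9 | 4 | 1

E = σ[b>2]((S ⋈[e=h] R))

σ filters on b, owned by the right side.
E' = (S ⋈[e=h] σ[b>2](R))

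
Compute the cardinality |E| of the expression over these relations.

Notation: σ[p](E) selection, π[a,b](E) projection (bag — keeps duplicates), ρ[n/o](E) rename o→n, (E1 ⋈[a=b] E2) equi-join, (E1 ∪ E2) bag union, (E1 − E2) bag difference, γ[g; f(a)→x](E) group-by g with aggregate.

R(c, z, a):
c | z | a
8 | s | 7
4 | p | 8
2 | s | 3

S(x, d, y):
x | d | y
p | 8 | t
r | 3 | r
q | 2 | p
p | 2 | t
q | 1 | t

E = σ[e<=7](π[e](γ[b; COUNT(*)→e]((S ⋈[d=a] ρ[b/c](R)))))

Row counts bottom-up:
  S → 5
  R → 3
  ρ[b/c](R) → 3
  (S ⋈[d=a] ρ[b/c](R)) → 2
  γ[b; COUNT(*)→e]((S ⋈[d=a] ρ[b/c](R))) → 2
  π[e](γ[b; COUNT(*)→e]((S ⋈[d=a] ρ[b/c](R)))) → 2
  σ[e<=7](π[e](γ[b; COUNT(*)→e]((S ⋈[d=a] ρ[b/c](R))))) → 2

|E| = 2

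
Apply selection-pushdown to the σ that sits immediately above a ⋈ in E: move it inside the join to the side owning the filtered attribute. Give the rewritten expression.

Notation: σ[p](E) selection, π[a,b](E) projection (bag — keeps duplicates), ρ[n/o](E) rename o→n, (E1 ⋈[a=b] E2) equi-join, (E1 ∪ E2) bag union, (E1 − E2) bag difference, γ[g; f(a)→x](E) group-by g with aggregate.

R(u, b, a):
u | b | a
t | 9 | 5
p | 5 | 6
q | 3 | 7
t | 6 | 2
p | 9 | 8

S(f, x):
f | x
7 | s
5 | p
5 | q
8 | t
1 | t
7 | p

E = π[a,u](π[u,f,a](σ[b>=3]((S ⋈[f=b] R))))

σ filters on b, owned by the right side.
E' = π[a,u](π[u,f,a]((S ⋈[f=b] σ[b>=3](R))))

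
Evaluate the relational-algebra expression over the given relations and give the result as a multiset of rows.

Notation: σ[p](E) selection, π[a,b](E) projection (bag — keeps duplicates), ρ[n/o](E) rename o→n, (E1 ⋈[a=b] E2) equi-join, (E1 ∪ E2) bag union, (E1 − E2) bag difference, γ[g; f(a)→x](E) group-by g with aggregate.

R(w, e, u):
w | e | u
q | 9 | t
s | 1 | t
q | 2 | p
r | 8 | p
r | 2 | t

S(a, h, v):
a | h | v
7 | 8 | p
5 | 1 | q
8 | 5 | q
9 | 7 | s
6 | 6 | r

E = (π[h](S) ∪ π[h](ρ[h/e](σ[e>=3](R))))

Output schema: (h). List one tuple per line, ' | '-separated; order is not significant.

Stepwise |·|:
  S → 5
  π[h](S) → 5
  R → 5
  σ[e>=3](R) → 2
  ρ[h/e](σ[e>=3](R)) → 2
  π[h](ρ[h/e](σ[e>=3](R))) → 2
  (π[h](S) ∪ π[h](ρ[h/e](σ[e>=3](R)))) → 7

== RESULT ==
h
1
5
6
7
8
8
9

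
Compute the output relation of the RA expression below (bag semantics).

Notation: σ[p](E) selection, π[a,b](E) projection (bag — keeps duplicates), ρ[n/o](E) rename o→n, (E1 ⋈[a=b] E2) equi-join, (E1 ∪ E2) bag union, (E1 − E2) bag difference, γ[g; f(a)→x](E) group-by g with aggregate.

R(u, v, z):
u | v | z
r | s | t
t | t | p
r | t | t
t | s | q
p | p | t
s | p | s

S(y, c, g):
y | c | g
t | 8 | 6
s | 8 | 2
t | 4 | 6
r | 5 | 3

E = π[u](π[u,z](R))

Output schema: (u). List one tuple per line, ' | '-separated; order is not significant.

Subexpression sizes:
  R → 6
  π[u,z](R) → 6
  π[u](π[u,z](R)) → 6

== RESULT ==
u
p
r
r
s
t
t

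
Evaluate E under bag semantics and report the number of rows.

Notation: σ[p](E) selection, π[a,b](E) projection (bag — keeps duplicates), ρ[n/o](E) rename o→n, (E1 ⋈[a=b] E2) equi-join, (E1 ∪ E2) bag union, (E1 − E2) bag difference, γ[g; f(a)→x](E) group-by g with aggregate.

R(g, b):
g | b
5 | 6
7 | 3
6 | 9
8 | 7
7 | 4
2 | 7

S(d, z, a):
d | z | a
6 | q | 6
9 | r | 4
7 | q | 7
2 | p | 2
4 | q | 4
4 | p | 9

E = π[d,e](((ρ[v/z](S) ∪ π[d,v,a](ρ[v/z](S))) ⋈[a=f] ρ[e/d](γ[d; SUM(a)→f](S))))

Subexpression sizes:
  S → 6
  ρ[v/z](S) → 6
  S → 6
  ρ[v/z](S) → 6
  π[d,v,a](ρ[v/z](S)) → 6
  (ρ[v/z](S) ∪ π[d,v,a](ρ[v/z](S))) → 12
  S → 6
  γ[d; SUM(a)→f](S) → 5
  ρ[e/d](γ[d; SUM(a)→f](S)) → 5
  ((ρ[v/z](S) ∪ π[d,v,a](ρ[v/z](S))) ⋈[a=f] ρ[e/d](γ[d; SUM(a)→f](S))) → 10
  π[d,e](((ρ[v/z](S) ∪ π[d,v,a](ρ[v/z](S))) ⋈[a=f] ρ[e/d](γ[d; SUM(a)→f](S)))) → 10

|E| = 10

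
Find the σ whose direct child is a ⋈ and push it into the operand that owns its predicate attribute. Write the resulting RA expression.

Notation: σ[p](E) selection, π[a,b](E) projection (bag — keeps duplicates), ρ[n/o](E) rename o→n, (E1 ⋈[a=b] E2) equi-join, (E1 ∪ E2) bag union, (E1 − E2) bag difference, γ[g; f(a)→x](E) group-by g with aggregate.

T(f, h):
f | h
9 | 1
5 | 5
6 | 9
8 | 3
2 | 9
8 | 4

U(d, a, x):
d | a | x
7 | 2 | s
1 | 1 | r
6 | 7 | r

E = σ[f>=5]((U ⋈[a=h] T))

σ filters on f, owned by the right side.
E' = (U ⋈[a=h] σ[f>=5](T))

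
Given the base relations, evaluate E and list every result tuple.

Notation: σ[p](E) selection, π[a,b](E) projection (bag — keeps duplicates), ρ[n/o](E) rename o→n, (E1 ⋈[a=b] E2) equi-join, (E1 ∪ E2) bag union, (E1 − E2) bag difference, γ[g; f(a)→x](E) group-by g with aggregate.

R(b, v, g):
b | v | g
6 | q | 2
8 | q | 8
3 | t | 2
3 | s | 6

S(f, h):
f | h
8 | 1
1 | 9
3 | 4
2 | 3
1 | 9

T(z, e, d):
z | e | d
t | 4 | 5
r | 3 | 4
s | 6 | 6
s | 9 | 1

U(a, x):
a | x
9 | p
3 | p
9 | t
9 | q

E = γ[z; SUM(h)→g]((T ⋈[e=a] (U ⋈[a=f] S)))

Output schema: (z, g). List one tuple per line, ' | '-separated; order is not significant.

Stepwise |·|:
  T → 4
  U → 4
  S → 5
  (U ⋈[a=f] S) → 1
  (T ⋈[e=a] (U ⋈[a=f] S)) → 1
  γ[z; SUM(h)→g]((T ⋈[e=a] (U ⋈[a=f] S))) → 1

== RESULT ==
z | g
r | 4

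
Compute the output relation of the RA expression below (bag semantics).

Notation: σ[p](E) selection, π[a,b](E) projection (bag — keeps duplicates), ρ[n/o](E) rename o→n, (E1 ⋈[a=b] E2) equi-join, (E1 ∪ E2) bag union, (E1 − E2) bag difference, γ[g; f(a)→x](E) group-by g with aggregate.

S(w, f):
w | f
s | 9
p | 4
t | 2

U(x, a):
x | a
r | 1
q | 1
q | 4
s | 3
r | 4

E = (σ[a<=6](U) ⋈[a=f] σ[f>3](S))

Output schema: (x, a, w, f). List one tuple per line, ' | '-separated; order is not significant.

Row counts bottom-up:
  U → 5
  σ[a<=6](U) → 5
  S → 3
  σ[f>3](S) → 2
  (σ[a<=6](U) ⋈[a=f] σ[f>3](S)) → 2

== RESULT ==
x | a | w | f
q | 4 | p | 4
r | 4 | p | 4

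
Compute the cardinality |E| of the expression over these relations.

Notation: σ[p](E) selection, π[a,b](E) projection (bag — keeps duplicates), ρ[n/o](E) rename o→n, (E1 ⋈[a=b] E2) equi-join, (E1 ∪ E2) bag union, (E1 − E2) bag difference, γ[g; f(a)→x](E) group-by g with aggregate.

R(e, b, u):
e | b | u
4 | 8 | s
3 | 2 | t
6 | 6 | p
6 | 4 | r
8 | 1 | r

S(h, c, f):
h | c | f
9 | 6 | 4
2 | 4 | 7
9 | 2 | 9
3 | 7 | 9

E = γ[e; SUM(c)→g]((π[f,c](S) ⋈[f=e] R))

Row counts bottom-up:
  S → 4
  π[f,c](S) → 4
  R → 5
  (π[f,c](S) ⋈[f=e] R) → 1
  γ[e; SUM(c)→g]((π[f,c](S) ⋈[f=e] R)) → 1

|E| = 1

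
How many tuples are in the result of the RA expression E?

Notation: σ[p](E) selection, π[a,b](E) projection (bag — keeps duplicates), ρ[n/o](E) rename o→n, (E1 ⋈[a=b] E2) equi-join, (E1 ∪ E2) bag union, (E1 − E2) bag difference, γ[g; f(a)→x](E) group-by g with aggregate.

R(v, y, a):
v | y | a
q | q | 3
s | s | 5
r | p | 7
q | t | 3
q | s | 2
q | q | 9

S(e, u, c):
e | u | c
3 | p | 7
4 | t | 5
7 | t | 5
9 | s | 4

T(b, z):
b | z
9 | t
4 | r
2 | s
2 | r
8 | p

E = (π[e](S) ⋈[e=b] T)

Stepwise |·|:
  S → 4
  π[e](S) → 4
  T → 5
  (π[e](S) ⋈[e=b] T) → 2

|E| = 2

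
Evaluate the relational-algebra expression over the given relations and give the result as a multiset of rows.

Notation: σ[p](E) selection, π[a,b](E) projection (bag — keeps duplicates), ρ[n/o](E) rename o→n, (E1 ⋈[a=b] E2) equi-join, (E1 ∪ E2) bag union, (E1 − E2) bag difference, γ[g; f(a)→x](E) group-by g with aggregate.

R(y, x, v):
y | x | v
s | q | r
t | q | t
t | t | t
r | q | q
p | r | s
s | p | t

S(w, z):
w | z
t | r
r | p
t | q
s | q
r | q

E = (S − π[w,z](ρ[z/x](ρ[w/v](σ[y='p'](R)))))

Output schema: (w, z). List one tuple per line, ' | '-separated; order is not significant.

Stepwise |·|:
  S → 5
  R → 6
  σ[y='p'](R) → 1
  ρ[w/v](σ[y='p'](R)) → 1
  ρ[z/x](ρ[w/v](σ[y='p'](R))) → 1
  π[w,z](ρ[z/x](ρ[w/v](σ[y='p'](R)))) → 1
  (S − π[w,z](ρ[z/x](ρ[w/v](σ[y='p'](R))))) → 5

== RESULT ==
w | z
r | p
r | q
s | q
t | q
t | r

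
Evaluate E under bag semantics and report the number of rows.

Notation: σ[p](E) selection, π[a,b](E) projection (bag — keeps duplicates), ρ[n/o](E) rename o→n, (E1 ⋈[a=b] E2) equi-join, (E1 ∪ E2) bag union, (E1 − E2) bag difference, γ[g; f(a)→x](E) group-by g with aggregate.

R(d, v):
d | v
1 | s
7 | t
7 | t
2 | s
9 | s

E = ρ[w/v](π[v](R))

Stepwise |·|:
  R → 5
  π[v](R) → 5
  ρ[w/v](π[v](R)) → 5

|E| = 5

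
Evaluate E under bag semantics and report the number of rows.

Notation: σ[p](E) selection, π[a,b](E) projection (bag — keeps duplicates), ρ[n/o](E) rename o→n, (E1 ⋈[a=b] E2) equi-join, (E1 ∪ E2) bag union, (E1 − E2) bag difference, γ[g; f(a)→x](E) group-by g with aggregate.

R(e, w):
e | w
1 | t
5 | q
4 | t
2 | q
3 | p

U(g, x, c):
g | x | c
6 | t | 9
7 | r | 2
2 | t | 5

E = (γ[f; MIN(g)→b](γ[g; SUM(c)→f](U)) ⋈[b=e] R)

Subexpression sizes:
  U → 3
  γ[g; SUM(c)→f](U) → 3
  γ[f; MIN(g)→b](γ[g; SUM(c)→f](U)) → 3
  R → 5
  (γ[f; MIN(g)→b](γ[g; SUM(c)→f](U)) ⋈[b=e] R) → 1

|E| = 1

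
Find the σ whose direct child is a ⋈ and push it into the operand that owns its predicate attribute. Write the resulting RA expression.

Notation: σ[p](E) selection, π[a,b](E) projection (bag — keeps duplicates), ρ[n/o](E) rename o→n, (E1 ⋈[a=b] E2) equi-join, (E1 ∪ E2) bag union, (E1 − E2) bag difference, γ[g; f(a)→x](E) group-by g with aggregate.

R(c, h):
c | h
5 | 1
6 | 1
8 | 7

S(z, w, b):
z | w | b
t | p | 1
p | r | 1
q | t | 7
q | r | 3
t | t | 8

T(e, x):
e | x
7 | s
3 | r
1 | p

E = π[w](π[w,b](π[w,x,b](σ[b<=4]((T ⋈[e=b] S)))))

σ filters on b, owned by the right side.
E' = π[w](π[w,b](π[w,x,b]((T ⋈[e=b] σ[b<=4](S)))))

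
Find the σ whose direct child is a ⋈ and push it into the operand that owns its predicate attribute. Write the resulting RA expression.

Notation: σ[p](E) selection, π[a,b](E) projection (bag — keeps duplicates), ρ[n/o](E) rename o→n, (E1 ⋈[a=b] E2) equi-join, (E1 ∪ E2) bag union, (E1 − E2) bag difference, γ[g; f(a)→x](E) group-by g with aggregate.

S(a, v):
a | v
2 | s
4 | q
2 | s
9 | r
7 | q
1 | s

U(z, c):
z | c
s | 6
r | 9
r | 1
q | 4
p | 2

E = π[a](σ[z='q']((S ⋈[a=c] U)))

σ filters on z, owned by the right side.
E' = π[a]((S ⋈[a=c] σ[z='q'](U)))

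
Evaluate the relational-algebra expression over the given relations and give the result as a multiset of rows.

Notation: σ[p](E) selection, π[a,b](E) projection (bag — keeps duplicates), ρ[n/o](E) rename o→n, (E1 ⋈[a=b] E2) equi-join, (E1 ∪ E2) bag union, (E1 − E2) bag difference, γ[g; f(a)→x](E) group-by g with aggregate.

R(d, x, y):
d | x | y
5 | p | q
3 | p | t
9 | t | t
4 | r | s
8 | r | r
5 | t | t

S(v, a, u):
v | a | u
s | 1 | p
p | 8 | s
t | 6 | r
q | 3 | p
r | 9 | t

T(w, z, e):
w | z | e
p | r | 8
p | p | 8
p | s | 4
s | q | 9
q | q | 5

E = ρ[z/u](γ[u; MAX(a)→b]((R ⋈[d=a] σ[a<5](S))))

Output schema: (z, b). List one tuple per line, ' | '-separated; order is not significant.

Row counts bottom-up:
  R → 6
  S → 5
  σ[a<5](S) → 2
  (R ⋈[d=a] σ[a<5](S)) → 1
  γ[u; MAX(a)→b]((R ⋈[d=a] σ[a<5](S))) → 1
  ρ[z/u](γ[u; MAX(a)→b]((R ⋈[d=a] σ[a<5](S)))) → 1

== RESULT ==
z | b
p | 3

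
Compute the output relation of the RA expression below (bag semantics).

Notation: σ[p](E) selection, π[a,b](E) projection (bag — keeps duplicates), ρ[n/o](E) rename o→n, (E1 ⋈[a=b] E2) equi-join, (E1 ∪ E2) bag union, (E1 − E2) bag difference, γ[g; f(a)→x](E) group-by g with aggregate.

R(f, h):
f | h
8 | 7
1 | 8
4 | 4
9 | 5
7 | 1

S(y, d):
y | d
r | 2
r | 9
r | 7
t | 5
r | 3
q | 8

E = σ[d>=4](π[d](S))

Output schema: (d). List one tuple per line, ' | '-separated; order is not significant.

Stepwise |·|:
  S → 6
  π[d](S) → 6
  σ[d>=4](π[d](S)) → 4

== RESULT ==
d
5
7
8
9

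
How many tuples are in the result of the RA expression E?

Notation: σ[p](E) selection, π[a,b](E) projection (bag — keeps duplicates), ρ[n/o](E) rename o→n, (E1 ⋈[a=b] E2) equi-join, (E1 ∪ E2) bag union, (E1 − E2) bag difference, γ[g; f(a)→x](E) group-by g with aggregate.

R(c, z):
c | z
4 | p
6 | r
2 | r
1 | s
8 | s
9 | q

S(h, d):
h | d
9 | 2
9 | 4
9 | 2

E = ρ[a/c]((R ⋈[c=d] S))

Stepwise |·|:
  R → 6
  S → 3
  (R ⋈[c=d] S) → 3
  ρ[a/c]((R ⋈[c=d] S)) → 3

|E| = 3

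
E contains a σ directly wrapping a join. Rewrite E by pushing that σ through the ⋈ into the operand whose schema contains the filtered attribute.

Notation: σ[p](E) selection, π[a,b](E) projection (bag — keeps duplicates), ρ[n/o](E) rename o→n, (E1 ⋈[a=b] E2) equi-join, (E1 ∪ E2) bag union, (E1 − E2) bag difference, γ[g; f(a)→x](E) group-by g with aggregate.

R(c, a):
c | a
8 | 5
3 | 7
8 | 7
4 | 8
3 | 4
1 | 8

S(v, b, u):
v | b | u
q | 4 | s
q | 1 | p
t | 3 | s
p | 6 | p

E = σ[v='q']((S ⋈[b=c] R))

σ filters on v, owned by the left side.
E' = (σ[v='q'](S) ⋈[b=c] R)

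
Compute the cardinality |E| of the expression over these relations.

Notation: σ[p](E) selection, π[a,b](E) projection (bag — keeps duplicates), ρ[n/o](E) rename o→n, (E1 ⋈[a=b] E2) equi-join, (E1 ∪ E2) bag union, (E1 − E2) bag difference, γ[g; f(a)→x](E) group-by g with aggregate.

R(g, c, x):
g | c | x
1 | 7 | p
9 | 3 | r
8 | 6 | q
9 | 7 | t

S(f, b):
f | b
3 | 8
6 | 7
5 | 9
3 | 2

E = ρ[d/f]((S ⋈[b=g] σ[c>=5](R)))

Subexpression sizes:
  S → 4
  R → 4
  σ[c>=5](R) → 3
  (S ⋈[b=g] σ[c>=5](R)) → 2
  ρ[d/f]((S ⋈[b=g] σ[c>=5](R))) → 2

|E| = 2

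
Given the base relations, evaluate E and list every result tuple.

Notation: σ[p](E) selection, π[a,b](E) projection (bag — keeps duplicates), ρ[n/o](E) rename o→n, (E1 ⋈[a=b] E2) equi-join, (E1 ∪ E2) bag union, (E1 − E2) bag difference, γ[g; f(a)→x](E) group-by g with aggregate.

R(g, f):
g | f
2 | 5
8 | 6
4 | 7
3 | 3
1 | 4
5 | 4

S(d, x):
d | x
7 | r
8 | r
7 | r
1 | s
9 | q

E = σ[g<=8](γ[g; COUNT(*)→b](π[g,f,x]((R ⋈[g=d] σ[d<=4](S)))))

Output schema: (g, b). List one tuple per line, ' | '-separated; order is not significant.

Subexpression sizes:
  R → 6
  S → 5
  σ[d<=4](S) → 1
  (R ⋈[g=d] σ[d<=4](S)) → 1
  π[g,f,x]((R ⋈[g=d] σ[d<=4](S))) → 1
  γ[g; COUNT(*)→b](π[g,f,x]((R ⋈[g=d] σ[d<=4](S)))) → 1
  σ[g<=8](γ[g; COUNT(*)→b](π[g,f,x]((R ⋈[g=d] σ[d<=4](S))))) → 1

== RESULT ==
g | b
1 | 1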